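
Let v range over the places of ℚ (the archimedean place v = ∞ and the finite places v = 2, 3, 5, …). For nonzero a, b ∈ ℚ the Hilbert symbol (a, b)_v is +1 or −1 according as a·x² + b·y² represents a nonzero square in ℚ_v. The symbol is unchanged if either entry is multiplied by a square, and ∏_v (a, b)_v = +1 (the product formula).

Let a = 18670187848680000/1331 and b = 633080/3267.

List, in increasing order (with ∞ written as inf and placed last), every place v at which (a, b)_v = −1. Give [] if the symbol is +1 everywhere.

[2, 5, 11, 17]

Mod squares: a ≡ 187, b ≡ 9690. Check v ∈ {∞, 2, 3, 5, 7, 11, 17, 19}.
v=11: a=11^-3·(≡6), b=11^-2·(≡6) mod 11; (6|11)=-1, (6|11)=-1; (−1)^{-3·-2·5}·(-1)^-2·(-1)^-3 = -1.
v=5: a=5^4·(≡3), b=5^1·(≡3) mod 5; (3|5)=-1, (3|5)=-1; (−1)^{4·1·2}·(-1)^1·(-1)^4 = -1.
v=17: a=17^3·(≡3), b=17^1·(≡9) mod 17; (3|17)=-1, (9|17)=+1; (−1)^{3·1·8}·(-1)^1·(+1)^3 = -1.
v=7: a=7^0·(≡3), b=7^2·(≡1) mod 7; (3|7)=-1, (1|7)=+1; (−1)^{0·2·3}·(-1)^2·(+1)^0 = +1.
v=3: a=3^6·(≡1), b=3^-3·(≡2) mod 3; (1|3)=+1, (2|3)=-1; (−1)^{6·-3·1}·(+1)^-3·(-1)^6 = +1.
v=19: a=19^4·(≡5), b=19^1·(≡6) mod 19; (5|19)=+1, (6|19)=+1; (−1)^{4·1·9}·(+1)^1·(+1)^4 = +1.
v=∞: 187 > 0 and 9690 > 0  ⇒  (a,b)_∞ = +1.
v=2: v_2(a)=6, v_2(b)=3; units ≡ 3, 5 (mod 8); ε·ε+αω+βω = 1·0+6·1+3·1 ≡ 1  ⇒  (a,b)_2 = -1.
|Ram(187, 9690)| = 4, even; anisotropic at {2, 5, 11, 17}.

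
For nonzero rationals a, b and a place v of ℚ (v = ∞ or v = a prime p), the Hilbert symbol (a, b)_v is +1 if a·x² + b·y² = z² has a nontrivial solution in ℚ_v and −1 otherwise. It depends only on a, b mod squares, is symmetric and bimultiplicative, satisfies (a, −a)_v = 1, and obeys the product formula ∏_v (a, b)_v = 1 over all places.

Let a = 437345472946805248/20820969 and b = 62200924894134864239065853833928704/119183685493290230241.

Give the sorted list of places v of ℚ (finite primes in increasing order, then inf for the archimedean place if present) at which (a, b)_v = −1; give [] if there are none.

[7, 31]

Mod squares: a ≡ 23002, b ≡ 3286. Check v ∈ {∞, 2, 3, 7, 11, 13, 17, 23, 31, 41, 53}.
v=53: a=53^1·(≡7), b=53^3·(≡16) mod 53; (7|53)=+1, (16|53)=+1; (−1)^{1·3·26}·(+1)^3·(+1)^1 = +1.
v=3: a=3^-6·(≡1), b=3^-10·(≡1) mod 3; (1|3)=+1, (1|3)=+1; (−1)^{-6·-10·1}·(+1)^-10·(+1)^-6 = +1.
v=23: a=23^2·(≡8), b=23^6·(≡22) mod 23; (8|23)=+1, (22|23)=-1; (−1)^{2·6·11}·(+1)^6·(-1)^2 = +1.
v=13: a=13^-4·(≡7), b=13^-10·(≡12) mod 13; (7|13)=-1, (12|13)=+1; (−1)^{-4·-10·6}·(-1)^-10·(+1)^-4 = +1.
v=17: a=17^4·(≡2), b=17^4·(≡14) mod 17; (2|17)=+1, (14|17)=-1; (−1)^{4·4·8}·(+1)^4·(-1)^4 = +1.
v=∞: 23002 > 0 and 3286 > 0  ⇒  (a,b)_∞ = +1.
v=2: v_2(a)=9, v_2(b)=13; units ≡ 5, 3 (mod 8); ε·ε+αω+βω = 0·1+9·1+13·1 ≡ 0  ⇒  (a,b)_2 = +1.
v=11: a=11^0·(≡3), b=11^-4·(≡2) mod 11; (3|11)=+1, (2|11)=-1; (−1)^{0·-4·5}·(+1)^-4·(-1)^0 = +1.
v=41: a=41^2·(≡8), b=41^4·(≡26) mod 41; (8|41)=+1, (26|41)=-1; (−1)^{2·4·20}·(+1)^4·(-1)^2 = +1.
v=7: a=7^1·(≡3), b=7^2·(≡3) mod 7; (3|7)=-1, (3|7)=-1; (−1)^{1·2·3}·(-1)^2·(-1)^1 = -1.
v=31: a=31^1·(≡15), b=31^3·(≡27) mod 31; (15|31)=-1, (27|31)=-1; (−1)^{1·3·15}·(-1)^3·(-1)^1 = -1.
(23002, 3286 / ℚ) ramifies at {7, 31}: a division algebra.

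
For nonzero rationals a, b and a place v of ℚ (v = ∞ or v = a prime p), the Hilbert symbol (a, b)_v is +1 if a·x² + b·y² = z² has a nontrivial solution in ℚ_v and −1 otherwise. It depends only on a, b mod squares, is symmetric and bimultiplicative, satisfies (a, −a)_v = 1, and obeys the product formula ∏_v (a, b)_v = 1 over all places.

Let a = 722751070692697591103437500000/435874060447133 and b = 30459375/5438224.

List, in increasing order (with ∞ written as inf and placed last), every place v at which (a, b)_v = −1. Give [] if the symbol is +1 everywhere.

[2, 3]

Mod squares: a ≡ 7854, b ≡ 15. Check v ∈ {∞, 2, 3, 5, 7, 11, 17, 19, 23, 31, 53}.
v=17: a=17^3·(≡14), b=17^0·(≡15) mod 17; (14|17)=-1, (15|17)=+1; (−1)^{3·0·8}·(-1)^0·(+1)^3 = +1.
v=3: a=3^9·(≡2), b=3^3·(≡2) mod 3; (2|3)=-1, (2|3)=-1; (−1)^{9·3·1}·(-1)^3·(-1)^9 = -1.
v=11: a=11^-5·(≡6), b=11^-2·(≡5) mod 11; (6|11)=-1, (5|11)=+1; (−1)^{-5·-2·5}·(-1)^-2·(+1)^-5 = +1.
v=31: a=31^2·(≡13), b=31^0·(≡6) mod 31; (13|31)=-1, (6|31)=-1; (−1)^{2·0·15}·(-1)^0·(-1)^2 = +1.
v=19: a=19^6·(≡9), b=19^2·(≡12) mod 19; (9|19)=+1, (12|19)=-1; (−1)^{6·2·9}·(+1)^2·(-1)^6 = +1.
v=5: a=5^10·(≡4), b=5^5·(≡3) mod 5; (4|5)=+1, (3|5)=-1; (−1)^{10·5·2}·(+1)^5·(-1)^10 = +1.
v=7: a=7^-3·(≡1), b=7^0·(≡2) mod 7; (1|7)=+1, (2|7)=+1; (−1)^{-3·0·3}·(+1)^0·(+1)^-3 = +1.
v=53: a=53^-4·(≡28), b=53^-2·(≡42) mod 53; (28|53)=+1, (42|53)=+1; (−1)^{-4·-2·26}·(+1)^-2·(+1)^-4 = +1.
v=∞: 7854 > 0 and 15 > 0  ⇒  (a,b)_∞ = +1.
v=2: v_2(a)=5, v_2(b)=-4; units ≡ 7, 7 (mod 8); ε·ε+αω+βω = 1·1+5·0+-4·0 ≡ 1  ⇒  (a,b)_2 = -1.
v=23: a=23^2·(≡14), b=23^0·(≡7) mod 23; (14|23)=-1, (7|23)=-1; (−1)^{2·0·11}·(-1)^0·(-1)^2 = +1.
Ram(7854, 15) = {2, 3}; no ℚ_2-point on the conic.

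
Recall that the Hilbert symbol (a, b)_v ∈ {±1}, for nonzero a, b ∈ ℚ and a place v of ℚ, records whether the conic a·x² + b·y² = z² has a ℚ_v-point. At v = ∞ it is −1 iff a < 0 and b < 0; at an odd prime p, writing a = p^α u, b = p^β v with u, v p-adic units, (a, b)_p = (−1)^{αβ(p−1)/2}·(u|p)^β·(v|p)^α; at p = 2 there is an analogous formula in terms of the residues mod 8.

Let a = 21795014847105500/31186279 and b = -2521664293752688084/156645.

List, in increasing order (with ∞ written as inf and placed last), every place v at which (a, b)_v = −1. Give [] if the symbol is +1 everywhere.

(a, b) ≡ (9686105, -2945) mod (ℚ^×)²; places V = {2, 3, 5, 7, 11, 13, 17, 19, 23, 29, 31, 59, ∞}.
(a,b)_2: α=2, β=2; u≡1, v≡7 (mod 8); ε(u)ε(v)=0·1, αω(v)=2·0, βω(u)=2·0; sum ≡ 0  ⇒  +1.
(a,b)_17: α=-2, u≡4; β=0, v≡1 (mod 17); (4|17)=+1, (1|17)=+1; sign (−1)^0·+1^0·+1^-2 = +1.
(a,b)_13: α=1, u≡10; β=2, v≡11 (mod 13); (10|13)=+1, (11|13)=-1; sign (−1)^0·+1^2·-1^1 = -1.
(a,b)_11: α=3, u≡9; β=2, v≡1 (mod 11); (9|11)=+1, (1|11)=+1; sign (−1)^0·+1^2·+1^3 = +1.
(a,b)_3: α=0, u≡2; β=-2, v≡1 (mod 3); (2|3)=-1, (1|3)=+1; sign (−1)^0·-1^-2·+1^0 = +1.
(a,b)_7: α=8, u≡1; β=6, v≡4 (mod 7); (1|7)=+1, (4|7)=+1; sign (−1)^0·+1^6·+1^8 = +1.
(a,b)_31: α=-1, u≡17; β=1, v≡15 (mod 31); (17|31)=-1, (15|31)=-1; sign (−1)^1·-1^1·-1^-1 = -1.
(a,b)_59: α=-2, u≡27; β=-2, v≡15 (mod 59); (27|59)=+1, (15|59)=+1; sign (−1)^0·+1^-2·+1^-2 = +1.
(a,b)_∞: sgn(9686105)=+, sgn(-2945)=−, so +1.
(a,b)_23: α=1, u≡21; β=2, v≡15 (mod 23); (21|23)=-1, (15|23)=-1; sign (−1)^0·-1^2·-1^1 = -1.
(a,b)_29: α=0, u≡26; β=2, v≡20 (mod 29); (26|29)=-1, (20|29)=+1; sign (−1)^0·-1^2·+1^0 = +1.
(a,b)_19: α=1, u≡6; β=1, v≡1 (mod 19); (6|19)=+1, (1|19)=+1; sign (−1)^1·+1^1·+1^1 = -1.
(a,b)_5: α=3, u≡1; β=-1, v≡4 (mod 5); (1|5)=+1, (4|5)=+1; sign (−1)^0·+1^-1·+1^3 = +1.
(9686105, -2945 / ℚ) ramifies at {13, 19, 23, 31}: a division algebra.

[13, 19, 23, 31]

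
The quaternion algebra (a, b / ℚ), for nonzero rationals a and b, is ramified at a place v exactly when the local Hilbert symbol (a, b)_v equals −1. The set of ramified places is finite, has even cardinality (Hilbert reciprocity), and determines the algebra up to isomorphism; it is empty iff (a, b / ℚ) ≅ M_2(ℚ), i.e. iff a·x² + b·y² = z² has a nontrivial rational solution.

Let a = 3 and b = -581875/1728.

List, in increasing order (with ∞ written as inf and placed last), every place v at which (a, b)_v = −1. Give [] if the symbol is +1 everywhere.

[2, 19]

Mod squares: a ≡ 3, b ≡ -57. Check v ∈ {∞, 2, 3, 5, 7, 19}.
v=7: a=7^0·(≡3), b=7^2·(≡3) mod 7; (3|7)=-1, (3|7)=-1; (−1)^{0·2·3}·(-1)^2·(-1)^0 = +1.
v=5: a=5^0·(≡3), b=5^4·(≡3) mod 5; (3|5)=-1, (3|5)=-1; (−1)^{0·4·2}·(-1)^4·(-1)^0 = +1.
v=3: a=3^1·(≡1), b=3^-3·(≡2) mod 3; (1|3)=+1, (2|3)=-1; (−1)^{1·-3·1}·(+1)^-3·(-1)^1 = +1.
v=2: v_2(a)=0, v_2(b)=-6; units ≡ 3, 7 (mod 8); ε·ε+αω+βω = 1·1+0·0+-6·1 ≡ 1  ⇒  (a,b)_2 = -1.
v=19: a=19^0·(≡3), b=19^1·(≡16) mod 19; (3|19)=-1, (16|19)=+1; (−1)^{0·1·9}·(-1)^1·(+1)^0 = -1.
v=∞: 3 > 0 and -57 < 0  ⇒  (a,b)_∞ = +1.
(3, -57 / ℚ) ramifies at {2, 19}: a division algebra.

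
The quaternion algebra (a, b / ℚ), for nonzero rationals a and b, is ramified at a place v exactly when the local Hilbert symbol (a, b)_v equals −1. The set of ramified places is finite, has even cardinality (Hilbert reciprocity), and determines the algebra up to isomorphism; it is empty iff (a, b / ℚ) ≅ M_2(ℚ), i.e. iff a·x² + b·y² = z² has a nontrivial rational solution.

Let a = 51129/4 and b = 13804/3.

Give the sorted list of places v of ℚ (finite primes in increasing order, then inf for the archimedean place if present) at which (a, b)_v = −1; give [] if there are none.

[3, 13, 17, 29]

(a, b) ≡ (5681, 10353) mod (ℚ^×)²; places V = {2, 3, 7, 13, 17, 19, 23, 29, ∞}.
(a,b)_23: α=1, u≡21; β=0, v≡9 (mod 23); (21|23)=-1, (9|23)=+1; sign (−1)^0·-1^0·+1^1 = +1.
(a,b)_2: α=-2, β=2; u≡1, v≡1 (mod 8); ε(u)ε(v)=0·0, αω(v)=-2·0, βω(u)=2·0; sum ≡ 0  ⇒  +1.
(a,b)_13: α=1, u≡5; β=0, v≡8 (mod 13); (5|13)=-1, (8|13)=-1; sign (−1)^0·-1^0·-1^1 = -1.
(a,b)_∞: sgn(5681)=+, sgn(10353)=+, so +1.
(a,b)_3: α=2, u≡2; β=-1, v≡1 (mod 3); (2|3)=-1, (1|3)=+1; sign (−1)^0·-1^-1·+1^2 = -1.
(a,b)_17: α=0, u≡11; β=1, v≡10 (mod 17); (11|17)=-1, (10|17)=-1; sign (−1)^0·-1^1·-1^0 = -1.
(a,b)_19: α=1, u≡3; β=0, v≡16 (mod 19); (3|19)=-1, (16|19)=+1; sign (−1)^0·-1^0·+1^1 = +1.
(a,b)_29: α=0, u≡15; β=1, v≡4 (mod 29); (15|29)=-1, (4|29)=+1; sign (−1)^0·-1^1·+1^0 = -1.
(a,b)_7: α=0, u≡2; β=1, v≡4 (mod 7); (2|7)=+1, (4|7)=+1; sign (−1)^0·+1^1·+1^0 = +1.
|Ram(5681, 10353)| = 4, even; anisotropic at {3, 13, 17, 29}.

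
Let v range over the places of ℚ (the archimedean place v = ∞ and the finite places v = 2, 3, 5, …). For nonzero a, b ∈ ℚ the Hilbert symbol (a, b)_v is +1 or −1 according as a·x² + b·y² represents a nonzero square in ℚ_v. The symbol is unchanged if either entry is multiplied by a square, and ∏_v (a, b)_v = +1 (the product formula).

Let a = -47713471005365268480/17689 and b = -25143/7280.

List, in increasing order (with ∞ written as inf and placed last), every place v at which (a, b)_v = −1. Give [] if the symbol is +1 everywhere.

[3, 5, 13, inf]

(a, b) ≡ (-5655, -39585) mod (ℚ^×)²; places V = {2, 3, 5, 7, 13, 17, 19, 29, 47, ∞}.
(a,b)_19: α=-2, u≡9; β=0, v≡17 (mod 19); (9|19)=+1, (17|19)=+1; sign (−1)^0·+1^0·+1^-2 = +1.
(a,b)_13: α=3, u≡2; β=-1, v≡12 (mod 13); (2|13)=-1, (12|13)=+1; sign (−1)^0·-1^-1·+1^3 = -1.
(a,b)_7: α=-2, u≡2; β=-1, v≡2 (mod 7); (2|7)=+1, (2|7)=+1; sign (−1)^0·+1^-1·+1^-2 = +1.
(a,b)_29: α=3, u≡27; β=1, v≡3 (mod 29); (27|29)=-1, (3|29)=-1; sign (−1)^0·-1^1·-1^3 = +1.
(a,b)_∞: sgn(-5655)=−, sgn(-39585)=−, so -1.
(a,b)_47: α=2, u≡4; β=0, v≡9 (mod 47); (4|47)=+1, (9|47)=+1; sign (−1)^0·+1^0·+1^2 = +1.
(a,b)_5: α=1, u≡1; β=-1, v≡2 (mod 5); (1|5)=+1, (2|5)=-1; sign (−1)^0·+1^-1·-1^1 = -1.
(a,b)_17: α=0, u≡11; β=2, v≡8 (mod 17); (11|17)=-1, (8|17)=+1; sign (−1)^0·-1^2·+1^0 = +1.
(a,b)_3: α=9, u≡2; β=1, v≡2 (mod 3); (2|3)=-1, (2|3)=-1; sign (−1)^1·-1^1·-1^9 = -1.
(a,b)_2: α=12, β=-4; u≡1, v≡7 (mod 8); ε(u)ε(v)=0·1, αω(v)=12·0, βω(u)=-4·0; sum ≡ 0  ⇒  +1.
|Ram(-5655, -39585)| = 4, even; anisotropic at {3, 5, 13, ∞}.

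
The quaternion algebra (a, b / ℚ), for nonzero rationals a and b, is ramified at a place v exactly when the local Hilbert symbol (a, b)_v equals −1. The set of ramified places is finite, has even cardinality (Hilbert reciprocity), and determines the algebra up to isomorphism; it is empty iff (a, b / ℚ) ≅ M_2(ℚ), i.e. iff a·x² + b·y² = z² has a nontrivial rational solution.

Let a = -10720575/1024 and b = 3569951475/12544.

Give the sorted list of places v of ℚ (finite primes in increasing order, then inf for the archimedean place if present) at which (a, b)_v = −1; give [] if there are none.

[29, 31]

Mod squares: a ≡ -47647, b ≡ 1762939. Check v ∈ {∞, 2, 3, 5, 7, 29, 31, 37, 53}.
v=∞: -47647 < 0 and 1762939 > 0  ⇒  (a,b)_∞ = +1.
v=3: a=3^2·(≡2), b=3^4·(≡1) mod 3; (2|3)=-1, (1|3)=+1; (−1)^{2·4·1}·(-1)^4·(+1)^2 = +1.
v=2: v_2(a)=-10, v_2(b)=-8; units ≡ 1, 3 (mod 8); ε·ε+αω+βω = 0·1+-10·1+-8·0 ≡ 0  ⇒  (a,b)_2 = +1.
v=5: a=5^2·(≡3), b=5^2·(≡1) mod 5; (3|5)=-1, (1|5)=+1; (−1)^{2·2·2}·(-1)^2·(+1)^2 = +1.
v=31: a=31^1·(≡11), b=31^1·(≡23) mod 31; (11|31)=-1, (23|31)=-1; (−1)^{1·1·15}·(-1)^1·(-1)^1 = -1.
v=7: a=7^0·(≡1), b=7^-2·(≡5) mod 7; (1|7)=+1, (5|7)=-1; (−1)^{0·-2·3}·(+1)^-2·(-1)^0 = +1.
v=53: a=53^1·(≡14), b=53^1·(≡51) mod 53; (14|53)=-1, (51|53)=-1; (−1)^{1·1·26}·(-1)^1·(-1)^1 = +1.
v=29: a=29^1·(≡18), b=29^1·(≡25) mod 29; (18|29)=-1, (25|29)=+1; (−1)^{1·1·14}·(-1)^1·(+1)^1 = -1.
v=37: a=37^0·(≡7), b=37^1·(≡16) mod 37; (7|37)=+1, (16|37)=+1; (−1)^{0·1·18}·(+1)^1·(+1)^0 = +1.
|Ram(-47647, 1762939)| = 2, even; anisotropic at {29, 31}.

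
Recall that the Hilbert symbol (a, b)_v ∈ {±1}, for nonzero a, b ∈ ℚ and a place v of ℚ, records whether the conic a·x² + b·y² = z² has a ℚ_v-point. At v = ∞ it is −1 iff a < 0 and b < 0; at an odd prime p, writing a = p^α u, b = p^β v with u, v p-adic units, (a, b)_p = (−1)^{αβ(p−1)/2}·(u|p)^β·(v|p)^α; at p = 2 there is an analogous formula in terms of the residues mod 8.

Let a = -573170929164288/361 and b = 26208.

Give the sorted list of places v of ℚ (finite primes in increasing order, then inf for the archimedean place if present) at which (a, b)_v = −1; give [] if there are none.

[2, 13, 17, 23]

Mod squares: a ≡ -782, b ≡ 182. Check v ∈ {∞, 2, 3, 7, 13, 17, 19, 23}.
v=19: a=19^-2·(≡5), b=19^0·(≡7) mod 19; (5|19)=+1, (7|19)=+1; (−1)^{-2·0·9}·(+1)^0·(+1)^-2 = +1.
v=2: v_2(a)=13, v_2(b)=5; units ≡ 1, 3 (mod 8); ε·ε+αω+βω = 0·1+13·1+5·0 ≡ 1  ⇒  (a,b)_2 = -1.
v=13: a=13^2·(≡7), b=13^1·(≡1) mod 13; (7|13)=-1, (1|13)=+1; (−1)^{2·1·6}·(-1)^1·(+1)^2 = -1.
v=7: a=7^6·(≡1), b=7^1·(≡6) mod 7; (1|7)=+1, (6|7)=-1; (−1)^{6·1·3}·(+1)^1·(-1)^6 = +1.
v=17: a=17^1·(≡12), b=17^0·(≡11) mod 17; (12|17)=-1, (11|17)=-1; (−1)^{1·0·8}·(-1)^0·(-1)^1 = -1.
v=∞: -782 < 0 and 182 > 0  ⇒  (a,b)_∞ = +1.
v=3: a=3^2·(≡1), b=3^2·(≡2) mod 3; (1|3)=+1, (2|3)=-1; (−1)^{2·2·1}·(+1)^2·(-1)^2 = +1.
v=23: a=23^1·(≡18), b=23^0·(≡11) mod 23; (18|23)=+1, (11|23)=-1; (−1)^{1·0·11}·(+1)^0·(-1)^1 = -1.
Ram(-782, 182) = {2, 13, 17, 23}; no ℚ_2-point on the conic.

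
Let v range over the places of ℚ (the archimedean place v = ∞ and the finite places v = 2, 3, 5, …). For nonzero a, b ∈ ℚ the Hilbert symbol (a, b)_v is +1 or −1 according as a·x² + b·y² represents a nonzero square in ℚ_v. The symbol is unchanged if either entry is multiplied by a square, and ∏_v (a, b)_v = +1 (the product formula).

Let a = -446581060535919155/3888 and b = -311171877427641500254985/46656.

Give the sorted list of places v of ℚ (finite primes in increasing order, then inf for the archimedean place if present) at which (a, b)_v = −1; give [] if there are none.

[2, 7, 29, 31, 41, inf]

Mod squares: a ≡ -338865, b ≡ -1290065. Check v ∈ {∞, 2, 3, 5, 7, 11, 13, 17, 19, 29, 31, 41}.
v=41: a=41^1·(≡6), b=41^1·(≡37) mod 41; (6|41)=-1, (37|41)=+1; (−1)^{1·1·20}·(-1)^1·(+1)^1 = -1.
v=3: a=3^-5·(≡1), b=3^-6·(≡1) mod 3; (1|3)=+1, (1|3)=+1; (−1)^{-5·-6·1}·(+1)^-6·(+1)^-5 = +1.
v=17: a=17^2·(≡16), b=17^2·(≡5) mod 17; (16|17)=+1, (5|17)=-1; (−1)^{2·2·8}·(+1)^2·(-1)^2 = +1.
v=19: a=19^1·(≡7), b=19^2·(≡16) mod 19; (7|19)=+1, (16|19)=+1; (−1)^{1·2·9}·(+1)^2·(+1)^1 = +1.
v=11: a=11^2·(≡1), b=11^2·(≡3) mod 11; (1|11)=+1, (3|11)=+1; (−1)^{2·2·5}·(+1)^2·(+1)^2 = +1.
v=∞: -338865 < 0 and -1290065 < 0  ⇒  (a,b)_∞ = -1.
v=13: a=13^0·(≡11), b=13^2·(≡4) mod 13; (11|13)=-1, (4|13)=+1; (−1)^{0·2·6}·(-1)^2·(+1)^0 = +1.
v=7: a=7^6·(≡6), b=7^7·(≡4) mod 7; (6|7)=-1, (4|7)=+1; (−1)^{6·7·3}·(-1)^7·(+1)^6 = -1.
v=31: a=31^2·(≡29), b=31^3·(≡10) mod 31; (29|31)=-1, (10|31)=+1; (−1)^{2·3·15}·(-1)^3·(+1)^2 = -1.
v=2: v_2(a)=-4, v_2(b)=-6; units ≡ 7, 7 (mod 8); ε·ε+αω+βω = 1·1+-4·0+-6·0 ≡ 1  ⇒  (a,b)_2 = -1.
v=5: a=5^1·(≡3), b=5^1·(≡3) mod 5; (3|5)=-1, (3|5)=-1; (−1)^{1·1·2}·(-1)^1·(-1)^1 = +1.
v=29: a=29^1·(≡17), b=29^1·(≡25) mod 29; (17|29)=-1, (25|29)=+1; (−1)^{1·1·14}·(-1)^1·(+1)^1 = -1.
|Ram(-338865, -1290065)| = 6, even; anisotropic at {2, 7, 29, 31, 41, ∞}.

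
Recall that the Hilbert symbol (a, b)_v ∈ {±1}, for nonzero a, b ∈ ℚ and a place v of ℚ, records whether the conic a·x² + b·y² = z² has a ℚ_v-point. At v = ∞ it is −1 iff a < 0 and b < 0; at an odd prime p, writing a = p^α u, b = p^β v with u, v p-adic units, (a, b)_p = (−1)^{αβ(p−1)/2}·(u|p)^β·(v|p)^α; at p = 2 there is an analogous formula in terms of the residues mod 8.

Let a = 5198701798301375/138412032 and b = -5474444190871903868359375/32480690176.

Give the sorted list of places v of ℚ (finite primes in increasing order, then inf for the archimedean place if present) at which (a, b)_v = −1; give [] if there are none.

[3, 5, 7, 13]

(a, b) ≡ (15015, -7) mod (ℚ^×)²; places V = {2, 3, 5, 7, 11, 13, 17, 19, 23, ∞}.
(a,b)_3: α=-1, u≡1; β=0, v≡2 (mod 3); (1|3)=+1, (2|3)=-1; sign (−1)^0·+1^0·-1^-1 = -1.
(a,b)_11: α=-1, u≡1; β=-2, v≡4 (mod 11); (1|11)=+1, (4|11)=+1; sign (−1)^0·+1^-2·+1^-1 = +1.
(a,b)_19: α=2, u≡16; β=2, v≡2 (mod 19); (16|19)=+1, (2|19)=-1; sign (−1)^0·+1^2·-1^2 = +1.
(a,b)_7: α=3, u≡6; β=5, v≡5 (mod 7); (6|7)=-1, (5|7)=-1; sign (−1)^1·-1^5·-1^3 = -1.
(a,b)_2: α=-22, β=-28; u≡7, v≡1 (mod 8); ε(u)ε(v)=1·0, αω(v)=-22·0, βω(u)=-28·0; sum ≡ 0  ⇒  +1.
(a,b)_5: α=3, u≡3; β=8, v≡2 (mod 5); (3|5)=-1, (2|5)=-1; sign (−1)^0·-1^8·-1^3 = -1.
(a,b)_23: α=2, u≡22; β=4, v≡16 (mod 23); (22|23)=-1, (16|23)=+1; sign (−1)^0·-1^4·+1^2 = +1.
(a,b)_13: α=3, u≡2; β=4, v≡2 (mod 13); (2|13)=-1, (2|13)=-1; sign (−1)^0·-1^4·-1^3 = -1.
(a,b)_∞: sgn(15015)=+, sgn(-7)=−, so +1.
(a,b)_17: α=2, u≡8; β=2, v≡14 (mod 17); (8|17)=+1, (14|17)=-1; sign (−1)^0·+1^2·-1^2 = +1.
(15015, -7 / ℚ) ramifies at {3, 5, 7, 13}: a division algebra.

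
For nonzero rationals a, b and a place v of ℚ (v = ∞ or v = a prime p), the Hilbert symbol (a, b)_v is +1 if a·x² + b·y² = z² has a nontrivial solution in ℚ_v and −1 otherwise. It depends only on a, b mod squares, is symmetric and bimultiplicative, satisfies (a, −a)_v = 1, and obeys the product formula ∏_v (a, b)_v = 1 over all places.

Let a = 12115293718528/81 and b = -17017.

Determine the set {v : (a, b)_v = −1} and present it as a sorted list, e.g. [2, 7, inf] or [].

[7, 13]

Mod squares: a ≡ 2002, b ≡ -17017. Check v ∈ {∞, 2, 3, 7, 11, 13, 17}.
v=13: a=13^3·(≡11), b=13^1·(≡4) mod 13; (11|13)=-1, (4|13)=+1; (−1)^{3·1·6}·(-1)^1·(+1)^3 = -1.
v=∞: 2002 > 0 and -17017 < 0  ⇒  (a,b)_∞ = +1.
v=3: a=3^-4·(≡1), b=3^0·(≡2) mod 3; (1|3)=+1, (2|3)=-1; (−1)^{-4·0·1}·(+1)^0·(-1)^-4 = +1.
v=17: a=17^2·(≡9), b=17^1·(≡2) mod 17; (9|17)=+1, (2|17)=+1; (−1)^{2·1·8}·(+1)^1·(+1)^2 = +1.
v=7: a=7^1·(≡5), b=7^1·(≡5) mod 7; (5|7)=-1, (5|7)=-1; (−1)^{1·1·3}·(-1)^1·(-1)^1 = -1.
v=2: v_2(a)=11, v_2(b)=0; units ≡ 1, 7 (mod 8); ε·ε+αω+βω = 0·1+11·0+0·0 ≡ 0  ⇒  (a,b)_2 = +1.
v=11: a=11^3·(≡7), b=11^1·(≡4) mod 11; (7|11)=-1, (4|11)=+1; (−1)^{3·1·5}·(-1)^1·(+1)^3 = +1.
(2002, -17017 / ℚ) ramifies at {7, 13}: a division algebra.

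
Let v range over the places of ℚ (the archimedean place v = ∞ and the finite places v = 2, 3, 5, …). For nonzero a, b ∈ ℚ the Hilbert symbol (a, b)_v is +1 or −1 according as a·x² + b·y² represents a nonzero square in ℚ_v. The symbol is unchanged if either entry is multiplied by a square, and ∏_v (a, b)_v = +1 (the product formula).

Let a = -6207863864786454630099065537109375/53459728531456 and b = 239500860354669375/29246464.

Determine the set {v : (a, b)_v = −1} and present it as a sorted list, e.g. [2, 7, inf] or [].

[3, 7, 23, 41]

Mod squares: a ≡ -231, b ≡ 732711. Check v ∈ {∞, 2, 3, 5, 7, 11, 13, 23, 37, 41}.
v=2: v_2(a)=-16, v_2(b)=-10; units ≡ 1, 7 (mod 8); ε·ε+αω+βω = 0·1+-16·0+-10·0 ≡ 0  ⇒  (a,b)_2 = +1.
v=11: a=11^7·(≡1), b=11^4·(≡5) mod 11; (1|11)=+1, (5|11)=+1; (−1)^{7·4·5}·(+1)^4·(+1)^7 = +1.
v=7: a=7^5·(≡4), b=7^3·(≡1) mod 7; (4|7)=+1, (1|7)=+1; (−1)^{5·3·3}·(+1)^3·(+1)^5 = -1.
v=37: a=37^2·(≡21), b=37^1·(≡29) mod 37; (21|37)=+1, (29|37)=-1; (−1)^{2·1·18}·(+1)^1·(-1)^2 = +1.
v=5: a=5^10·(≡4), b=5^4·(≡4) mod 5; (4|5)=+1, (4|5)=+1; (−1)^{10·4·2}·(+1)^4·(+1)^10 = +1.
v=23: a=23^2·(≡5), b=23^1·(≡18) mod 23; (5|23)=-1, (18|23)=+1; (−1)^{2·1·11}·(-1)^1·(+1)^2 = -1.
v=∞: -231 < 0 and 732711 > 0  ⇒  (a,b)_∞ = +1.
v=3: a=3^13·(≡1), b=3^7·(≡1) mod 3; (1|3)=+1, (1|3)=+1; (−1)^{13·7·1}·(+1)^7·(+1)^13 = -1.
v=13: a=13^-8·(≡9), b=13^-4·(≡2) mod 13; (9|13)=+1, (2|13)=-1; (−1)^{-8·-4·6}·(+1)^-4·(-1)^-8 = +1.
v=41: a=41^2·(≡11), b=41^1·(≡39) mod 41; (11|41)=-1, (39|41)=+1; (−1)^{2·1·20}·(-1)^1·(+1)^2 = -1.
(-231, 732711 / ℚ) ramifies at {3, 7, 23, 41}: a division algebra.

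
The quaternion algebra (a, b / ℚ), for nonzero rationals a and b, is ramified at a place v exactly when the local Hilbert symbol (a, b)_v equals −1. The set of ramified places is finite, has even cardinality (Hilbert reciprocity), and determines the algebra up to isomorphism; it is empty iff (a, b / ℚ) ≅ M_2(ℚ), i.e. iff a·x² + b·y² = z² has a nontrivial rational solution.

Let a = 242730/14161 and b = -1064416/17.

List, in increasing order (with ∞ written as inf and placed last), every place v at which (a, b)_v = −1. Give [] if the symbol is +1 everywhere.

(a, b) ≡ (26970, -1130942) mod (ℚ^×)²; places V = {2, 3, 5, 7, 17, 29, 31, 37, ∞}.
(a,b)_5: α=1, u≡1; β=0, v≡2 (mod 5); (1|5)=+1, (2|5)=-1; sign (−1)^0·+1^0·-1^1 = -1.
(a,b)_31: α=1, u≡28; β=1, v≡8 (mod 31); (28|31)=+1, (8|31)=+1; sign (−1)^1·+1^1·+1^1 = -1.
(a,b)_∞: sgn(26970)=+, sgn(-1130942)=−, so +1.
(a,b)_29: α=1, u≡2; β=1, v≡4 (mod 29); (2|29)=-1, (4|29)=+1; sign (−1)^0·-1^1·+1^1 = -1.
(a,b)_17: α=-2, u≡15; β=-1, v≡5 (mod 17); (15|17)=+1, (5|17)=-1; sign (−1)^0·+1^-1·-1^-2 = +1.
(a,b)_3: α=3, u≡2; β=0, v≡1 (mod 3); (2|3)=-1, (1|3)=+1; sign (−1)^0·-1^0·+1^3 = +1.
(a,b)_37: α=0, u≡36; β=1, v≡25 (mod 37); (36|37)=+1, (25|37)=+1; sign (−1)^0·+1^1·+1^0 = +1.
(a,b)_2: α=1, β=5; u≡5, v≡1 (mod 8); ε(u)ε(v)=0·0, αω(v)=1·0, βω(u)=5·1; sum ≡ 1  ⇒  -1.
(a,b)_7: α=-2, u≡6; β=0, v≡6 (mod 7); (6|7)=-1, (6|7)=-1; sign (−1)^0·-1^0·-1^-2 = +1.
(26970, -1130942 / ℚ) ramifies at {2, 5, 29, 31}: a division algebra.

[2, 5, 29, 31]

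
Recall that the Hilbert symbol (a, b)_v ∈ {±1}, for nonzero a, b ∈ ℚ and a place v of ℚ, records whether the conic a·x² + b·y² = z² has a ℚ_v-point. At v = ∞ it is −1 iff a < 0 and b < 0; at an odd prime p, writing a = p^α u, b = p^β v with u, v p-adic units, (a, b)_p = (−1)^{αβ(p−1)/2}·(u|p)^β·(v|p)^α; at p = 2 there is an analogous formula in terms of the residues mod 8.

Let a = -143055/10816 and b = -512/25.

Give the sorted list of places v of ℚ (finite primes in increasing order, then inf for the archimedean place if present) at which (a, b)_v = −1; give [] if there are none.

Mod squares: a ≡ -55, b ≡ -2. Check v ∈ {∞, 2, 3, 5, 11, 13, 17}.
v=3: a=3^2·(≡2), b=3^0·(≡1) mod 3; (2|3)=-1, (1|3)=+1; (−1)^{2·0·1}·(-1)^0·(+1)^2 = +1.
v=∞: -55 < 0 and -2 < 0  ⇒  (a,b)_∞ = -1.
v=2: v_2(a)=-6, v_2(b)=9; units ≡ 1, 7 (mod 8); ε·ε+αω+βω = 0·1+-6·0+9·0 ≡ 0  ⇒  (a,b)_2 = +1.
v=17: a=17^2·(≡8), b=17^0·(≡4) mod 17; (8|17)=+1, (4|17)=+1; (−1)^{2·0·8}·(+1)^0·(+1)^2 = +1.
v=13: a=13^-2·(≡3), b=13^0·(≡5) mod 13; (3|13)=+1, (5|13)=-1; (−1)^{-2·0·6}·(+1)^0·(-1)^-2 = +1.
v=11: a=11^1·(≡10), b=11^0·(≡9) mod 11; (10|11)=-1, (9|11)=+1; (−1)^{1·0·5}·(-1)^0·(+1)^1 = +1.
v=5: a=5^1·(≡4), b=5^-2·(≡3) mod 5; (4|5)=+1, (3|5)=-1; (−1)^{1·-2·2}·(+1)^-2·(-1)^1 = -1.
Ram(-55, -2) = {5, ∞}; no ℚ_5-point on the conic.

[5, inf]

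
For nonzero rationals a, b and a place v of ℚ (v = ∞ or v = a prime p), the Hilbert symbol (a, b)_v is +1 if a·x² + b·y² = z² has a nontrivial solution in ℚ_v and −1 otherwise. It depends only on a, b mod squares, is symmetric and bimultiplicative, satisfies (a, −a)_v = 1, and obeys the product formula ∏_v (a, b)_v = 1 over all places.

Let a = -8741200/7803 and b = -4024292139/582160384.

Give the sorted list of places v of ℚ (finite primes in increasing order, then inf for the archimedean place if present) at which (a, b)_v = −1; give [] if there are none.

[17, inf]

Mod squares: a ≡ -39, b ≡ -51. Check v ∈ {∞, 2, 3, 5, 7, 13, 17, 29, 41, 47}.
v=3: a=3^-3·(≡2), b=3^7·(≡1) mod 3; (2|3)=-1, (1|3)=+1; (−1)^{-3·7·1}·(-1)^7·(+1)^-3 = +1.
v=47: a=47^0·(≡1), b=47^2·(≡33) mod 47; (1|47)=+1, (33|47)=-1; (−1)^{0·2·23}·(+1)^2·(-1)^0 = +1.
v=13: a=13^1·(≡4), b=13^-2·(≡9) mod 13; (4|13)=+1, (9|13)=+1; (−1)^{1·-2·6}·(+1)^-2·(+1)^1 = +1.
v=∞: -39 < 0 and -51 < 0  ⇒  (a,b)_∞ = -1.
v=5: a=5^2·(≡4), b=5^0·(≡4) mod 5; (4|5)=+1, (4|5)=+1; (−1)^{2·0·2}·(+1)^0·(+1)^2 = +1.
v=41: a=41^2·(≡10), b=41^0·(≡32) mod 41; (10|41)=+1, (32|41)=+1; (−1)^{2·0·20}·(+1)^0·(+1)^2 = +1.
v=17: a=17^-2·(≡3), b=17^1·(≡10) mod 17; (3|17)=-1, (10|17)=-1; (−1)^{-2·1·8}·(-1)^1·(-1)^-2 = -1.
v=29: a=29^0·(≡19), b=29^-2·(≡7) mod 29; (19|29)=-1, (7|29)=+1; (−1)^{0·-2·14}·(-1)^-2·(+1)^0 = +1.
v=7: a=7^0·(≡3), b=7^2·(≡6) mod 7; (3|7)=-1, (6|7)=-1; (−1)^{0·2·3}·(-1)^2·(-1)^0 = +1.
v=2: v_2(a)=4, v_2(b)=-12; units ≡ 1, 5 (mod 8); ε·ε+αω+βω = 0·0+4·1+-12·0 ≡ 0  ⇒  (a,b)_2 = +1.
Ram(-39, -51) = {17, ∞}; no ℚ_17-point on the conic.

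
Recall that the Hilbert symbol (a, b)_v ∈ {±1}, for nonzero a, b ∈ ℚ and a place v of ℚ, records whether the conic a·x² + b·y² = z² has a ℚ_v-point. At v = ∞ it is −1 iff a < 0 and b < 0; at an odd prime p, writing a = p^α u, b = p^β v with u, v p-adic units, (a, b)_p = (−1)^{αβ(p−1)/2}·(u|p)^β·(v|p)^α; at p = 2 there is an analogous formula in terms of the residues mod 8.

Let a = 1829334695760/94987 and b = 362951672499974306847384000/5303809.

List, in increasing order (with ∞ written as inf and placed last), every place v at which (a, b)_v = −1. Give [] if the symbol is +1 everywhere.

Mod squares: a ≡ 192855, b ≡ 430215. Check v ∈ {∞, 2, 3, 5, 7, 11, 13, 17, 23, 29, 37, 43, 47}.
v=29: a=29^0·(≡25), b=29^1·(≡1) mod 29; (25|29)=+1, (1|29)=+1; (−1)^{0·1·14}·(+1)^1·(+1)^0 = +1.
v=13: a=13^1·(≡2), b=13^4·(≡11) mod 13; (2|13)=-1, (11|13)=-1; (−1)^{1·4·6}·(-1)^4·(-1)^1 = -1.
v=23: a=23^1·(≡16), b=23^3·(≡8) mod 23; (16|23)=+1, (8|23)=+1; (−1)^{1·3·11}·(+1)^3·(+1)^1 = -1.
v=7: a=7^0·(≡3), b=7^-4·(≡2) mod 7; (3|7)=-1, (2|7)=+1; (−1)^{0·-4·3}·(-1)^-4·(+1)^0 = +1.
v=5: a=5^1·(≡1), b=5^3·(≡3) mod 5; (1|5)=+1, (3|5)=-1; (−1)^{1·3·2}·(+1)^3·(-1)^1 = -1.
v=3: a=3^7·(≡1), b=3^7·(≡2) mod 3; (1|3)=+1, (2|3)=-1; (−1)^{7·7·1}·(+1)^7·(-1)^7 = +1.
v=37: a=37^0·(≡36), b=37^2·(≡16) mod 37; (36|37)=+1, (16|37)=+1; (−1)^{0·2·18}·(+1)^2·(+1)^0 = +1.
v=2: v_2(a)=4, v_2(b)=6; units ≡ 7, 7 (mod 8); ε·ε+αω+βω = 1·1+4·0+6·0 ≡ 1  ⇒  (a,b)_2 = -1.
v=47: a=47^-2·(≡7), b=47^-2·(≡6) mod 47; (7|47)=+1, (6|47)=+1; (−1)^{-2·-2·23}·(+1)^-2·(+1)^-2 = +1.
v=43: a=43^-1·(≡41), b=43^1·(≡2) mod 43; (41|43)=+1, (2|43)=-1; (−1)^{-1·1·21}·(+1)^1·(-1)^-1 = +1.
v=∞: 192855 > 0 and 430215 > 0  ⇒  (a,b)_∞ = +1.
v=11: a=11^2·(≡4), b=11^2·(≡3) mod 11; (4|11)=+1, (3|11)=+1; (−1)^{2·2·5}·(+1)^2·(+1)^2 = +1.
v=17: a=17^2·(≡7), b=17^2·(≡9) mod 17; (7|17)=-1, (9|17)=+1; (−1)^{2·2·8}·(-1)^2·(+1)^2 = +1.
Ram(192855, 430215) = {2, 5, 13, 23}; no ℚ_2-point on the conic.

[2, 5, 13, 23]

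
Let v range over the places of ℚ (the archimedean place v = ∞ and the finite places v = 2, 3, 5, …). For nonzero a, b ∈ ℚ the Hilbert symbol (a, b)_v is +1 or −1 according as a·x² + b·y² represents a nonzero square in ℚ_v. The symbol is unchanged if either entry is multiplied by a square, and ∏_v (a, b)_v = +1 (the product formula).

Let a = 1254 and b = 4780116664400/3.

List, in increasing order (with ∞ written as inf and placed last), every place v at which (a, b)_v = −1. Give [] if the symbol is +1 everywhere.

(a, b) ≡ (1254, 6783) mod (ℚ^×)²; places V = {2, 3, 5, 7, 11, 17, 19, ∞}.
(a,b)_11: α=1, u≡4; β=4, v≡6 (mod 11); (4|11)=+1, (6|11)=-1; sign (−1)^0·+1^4·-1^1 = -1.
(a,b)_5: α=0, u≡4; β=2, v≡2 (mod 5); (4|5)=+1, (2|5)=-1; sign (−1)^0·+1^2·-1^0 = +1.
(a,b)_3: α=1, u≡1; β=-1, v≡2 (mod 3); (1|3)=+1, (2|3)=-1; sign (−1)^1·+1^-1·-1^1 = +1.
(a,b)_17: α=0, u≡13; β=1, v≡9 (mod 17); (13|17)=+1, (9|17)=+1; sign (−1)^0·+1^1·+1^0 = +1.
(a,b)_7: α=0, u≡1; β=1, v≡3 (mod 7); (1|7)=+1, (3|7)=-1; sign (−1)^0·+1^1·-1^0 = +1.
(a,b)_∞: sgn(1254)=+, sgn(6783)=+, so +1.
(a,b)_19: α=1, u≡9; β=3, v≡12 (mod 19); (9|19)=+1, (12|19)=-1; sign (−1)^1·+1^3·-1^1 = +1.
(a,b)_2: α=1, β=4; u≡3, v≡7 (mod 8); ε(u)ε(v)=1·1, αω(v)=1·0, βω(u)=4·1; sum ≡ 1  ⇒  -1.
Ram(1254, 6783) = {2, 11}; no ℚ_2-point on the conic.

[2, 11]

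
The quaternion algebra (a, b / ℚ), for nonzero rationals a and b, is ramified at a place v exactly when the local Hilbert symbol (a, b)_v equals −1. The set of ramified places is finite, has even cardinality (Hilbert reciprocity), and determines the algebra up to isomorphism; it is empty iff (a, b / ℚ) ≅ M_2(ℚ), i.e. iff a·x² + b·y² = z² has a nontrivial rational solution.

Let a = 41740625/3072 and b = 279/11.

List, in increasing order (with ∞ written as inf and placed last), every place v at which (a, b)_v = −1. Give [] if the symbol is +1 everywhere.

[3, 37]

Mod squares: a ≡ 555, b ≡ 341. Check v ∈ {∞, 2, 3, 5, 11, 19, 31, 37}.
v=19: a=19^2·(≡11), b=19^0·(≡15) mod 19; (11|19)=+1, (15|19)=-1; (−1)^{2·0·9}·(+1)^0·(-1)^2 = +1.
v=2: v_2(a)=-10, v_2(b)=0; units ≡ 3, 5 (mod 8); ε·ε+αω+βω = 1·0+-10·1+0·1 ≡ 0  ⇒  (a,b)_2 = +1.
v=11: a=11^0·(≡1), b=11^-1·(≡4) mod 11; (1|11)=+1, (4|11)=+1; (−1)^{0·-1·5}·(+1)^-1·(+1)^0 = +1.
v=5: a=5^5·(≡1), b=5^0·(≡4) mod 5; (1|5)=+1, (4|5)=+1; (−1)^{5·0·2}·(+1)^0·(+1)^5 = +1.
v=31: a=31^0·(≡8), b=31^1·(≡29) mod 31; (8|31)=+1, (29|31)=-1; (−1)^{0·1·15}·(+1)^1·(-1)^0 = +1.
v=∞: 555 > 0 and 341 > 0  ⇒  (a,b)_∞ = +1.
v=3: a=3^-1·(≡2), b=3^2·(≡2) mod 3; (2|3)=-1, (2|3)=-1; (−1)^{-1·2·1}·(-1)^2·(-1)^-1 = -1.
v=37: a=37^1·(≡32), b=37^0·(≡22) mod 37; (32|37)=-1, (22|37)=-1; (−1)^{1·0·18}·(-1)^0·(-1)^1 = -1.
(555, 341 / ℚ) ramifies at {3, 37}: a division algebra.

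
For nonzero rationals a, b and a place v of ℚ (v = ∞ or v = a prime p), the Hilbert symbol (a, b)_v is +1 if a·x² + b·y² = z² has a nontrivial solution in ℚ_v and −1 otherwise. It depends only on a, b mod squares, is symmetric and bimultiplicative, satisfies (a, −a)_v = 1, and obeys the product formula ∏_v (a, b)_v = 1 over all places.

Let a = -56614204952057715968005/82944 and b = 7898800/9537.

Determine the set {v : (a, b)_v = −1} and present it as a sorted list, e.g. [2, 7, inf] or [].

Mod squares: a ≡ -60665605, b ≡ 13299. Check v ∈ {∞, 2, 3, 5, 7, 11, 13, 17, 23, 31}.
v=17: a=17^3·(≡6), b=17^-2·(≡12) mod 17; (6|17)=-1, (12|17)=-1; (−1)^{3·-2·8}·(-1)^-2·(-1)^3 = -1.
v=5: a=5^1·(≡1), b=5^2·(≡1) mod 5; (1|5)=+1, (1|5)=+1; (−1)^{1·2·2}·(+1)^2·(+1)^1 = +1.
v=31: a=31^3·(≡11), b=31^1·(≡30) mod 31; (11|31)=-1, (30|31)=-1; (−1)^{3·1·15}·(-1)^1·(-1)^3 = -1.
v=3: a=3^-4·(≡2), b=3^-1·(≡2) mod 3; (2|3)=-1, (2|3)=-1; (−1)^{-4·-1·1}·(-1)^-1·(-1)^-4 = -1.
v=13: a=13^5·(≡9), b=13^1·(≡4) mod 13; (9|13)=+1, (4|13)=+1; (−1)^{5·1·6}·(+1)^1·(+1)^5 = +1.
v=23: a=23^1·(≡10), b=23^0·(≡17) mod 23; (10|23)=-1, (17|23)=-1; (−1)^{1·0·11}·(-1)^0·(-1)^1 = -1.
v=2: v_2(a)=-10, v_2(b)=4; units ≡ 3, 3 (mod 8); ε·ε+αω+βω = 1·1+-10·1+4·1 ≡ 1  ⇒  (a,b)_2 = -1.
v=∞: -60665605 < 0 and 13299 > 0  ⇒  (a,b)_∞ = +1.
v=11: a=11^1·(≡9), b=11^-1·(≡7) mod 11; (9|11)=+1, (7|11)=-1; (−1)^{1·-1·5}·(+1)^-1·(-1)^1 = +1.
v=7: a=7^7·(≡5), b=7^2·(≡6) mod 7; (5|7)=-1, (6|7)=-1; (−1)^{7·2·3}·(-1)^2·(-1)^7 = -1.
|Ram(-60665605, 13299)| = 6, even; anisotropic at {2, 3, 7, 17, 23, 31}.

[2, 3, 7, 17, 23, 31]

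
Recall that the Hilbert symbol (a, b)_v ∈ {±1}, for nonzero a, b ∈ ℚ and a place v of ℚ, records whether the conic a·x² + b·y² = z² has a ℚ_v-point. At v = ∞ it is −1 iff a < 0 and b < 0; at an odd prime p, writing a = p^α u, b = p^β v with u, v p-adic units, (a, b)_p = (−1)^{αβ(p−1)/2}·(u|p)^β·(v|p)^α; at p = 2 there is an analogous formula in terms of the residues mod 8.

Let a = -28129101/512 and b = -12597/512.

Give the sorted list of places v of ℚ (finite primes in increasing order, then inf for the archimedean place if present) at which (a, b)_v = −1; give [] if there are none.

[2, 3, 7, 11, 17, inf]

Mod squares: a ≡ -56258202, b ≡ -25194. Check v ∈ {∞, 2, 3, 7, 11, 13, 17, 19, 29}.
v=13: a=13^1·(≡12), b=13^1·(≡9) mod 13; (12|13)=+1, (9|13)=+1; (−1)^{1·1·6}·(+1)^1·(+1)^1 = +1.
v=3: a=3^1·(≡2), b=3^1·(≡2) mod 3; (2|3)=-1, (2|3)=-1; (−1)^{1·1·1}·(-1)^1·(-1)^1 = -1.
v=11: a=11^1·(≡2), b=11^0·(≡7) mod 11; (2|11)=-1, (7|11)=-1; (−1)^{1·0·5}·(-1)^0·(-1)^1 = -1.
v=∞: -56258202 < 0 and -25194 < 0  ⇒  (a,b)_∞ = -1.
v=19: a=19^1·(≡18), b=19^1·(≡17) mod 19; (18|19)=-1, (17|19)=+1; (−1)^{1·1·9}·(-1)^1·(+1)^1 = +1.
v=2: v_2(a)=-9, v_2(b)=-9; units ≡ 3, 3 (mod 8); ε·ε+αω+βω = 1·1+-9·1+-9·1 ≡ 1  ⇒  (a,b)_2 = -1.
v=29: a=29^1·(≡18), b=29^0·(≡4) mod 29; (18|29)=-1, (4|29)=+1; (−1)^{1·0·14}·(-1)^0·(+1)^1 = +1.
v=17: a=17^1·(≡4), b=17^1·(≡12) mod 17; (4|17)=+1, (12|17)=-1; (−1)^{1·1·8}·(+1)^1·(-1)^1 = -1.
v=7: a=7^1·(≡5), b=7^0·(≡3) mod 7; (5|7)=-1, (3|7)=-1; (−1)^{1·0·3}·(-1)^0·(-1)^1 = -1.
Ram(-56258202, -25194) = {2, 3, 7, 11, 17, ∞}; no ℚ_2-point on the conic.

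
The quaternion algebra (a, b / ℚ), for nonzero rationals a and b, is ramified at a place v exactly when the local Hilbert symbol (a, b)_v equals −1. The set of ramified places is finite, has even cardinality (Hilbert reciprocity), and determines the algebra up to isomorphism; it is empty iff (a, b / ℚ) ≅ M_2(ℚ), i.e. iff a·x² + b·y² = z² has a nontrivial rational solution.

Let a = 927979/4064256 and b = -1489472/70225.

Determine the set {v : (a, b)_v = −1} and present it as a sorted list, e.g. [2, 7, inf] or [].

[2, 19]

(a, b) ≡ (19, -17) mod (ℚ^×)²; places V = {2, 3, 5, 7, 13, 17, 19, 37, 53, ∞}.
(a,b)_5: α=0, u≡4; β=-2, v≡2 (mod 5); (4|5)=+1, (2|5)=-1; sign (−1)^0·+1^-2·-1^0 = +1.
(a,b)_19: α=1, u≡17; β=0, v≡14 (mod 19); (17|19)=+1, (14|19)=-1; sign (−1)^0·+1^0·-1^1 = -1.
(a,b)_2: α=-10, β=6; u≡3, v≡7 (mod 8); ε(u)ε(v)=1·1, αω(v)=-10·0, βω(u)=6·1; sum ≡ 1  ⇒  -1.
(a,b)_13: α=2, u≡5; β=0, v≡10 (mod 13); (5|13)=-1, (10|13)=+1; sign (−1)^0·-1^0·+1^2 = +1.
(a,b)_37: α=0, u≡2; β=2, v≡15 (mod 37); (2|37)=-1, (15|37)=-1; sign (−1)^0·-1^2·-1^0 = +1.
(a,b)_53: α=0, u≡27; β=-2, v≡44 (mod 53); (27|53)=-1, (44|53)=+1; sign (−1)^0·-1^-2·+1^0 = +1.
(a,b)_17: α=2, u≡1; β=1, v≡16 (mod 17); (1|17)=+1, (16|17)=+1; sign (−1)^0·+1^1·+1^2 = +1.
(a,b)_∞: sgn(19)=+, sgn(-17)=−, so +1.
(a,b)_3: α=-4, u≡1; β=0, v≡1 (mod 3); (1|3)=+1, (1|3)=+1; sign (−1)^0·+1^0·+1^-4 = +1.
(a,b)_7: α=-2, u≡3; β=0, v≡2 (mod 7); (3|7)=-1, (2|7)=+1; sign (−1)^0·-1^0·+1^-2 = +1.
Ram(19, -17) = {2, 19}; no ℚ_2-point on the conic.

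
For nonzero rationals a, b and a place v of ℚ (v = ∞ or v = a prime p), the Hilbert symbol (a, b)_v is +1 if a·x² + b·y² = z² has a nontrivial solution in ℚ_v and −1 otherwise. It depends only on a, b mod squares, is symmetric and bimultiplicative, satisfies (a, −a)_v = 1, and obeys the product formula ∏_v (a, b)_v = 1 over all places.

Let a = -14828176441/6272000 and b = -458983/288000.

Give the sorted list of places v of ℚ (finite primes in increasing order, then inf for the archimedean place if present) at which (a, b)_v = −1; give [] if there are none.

(a, b) ≡ (-5, -46835) mod (ℚ^×)²; places V = {2, 3, 5, 7, 13, 17, 19, 29, ∞}.
(a,b)_5: α=-3, u≡4; β=-3, v≡3 (mod 5); (4|5)=+1, (3|5)=-1; sign (−1)^0·+1^-3·-1^-3 = -1.
(a,b)_∞: sgn(-5)=−, sgn(-46835)=−, so -1.
(a,b)_19: α=2, u≡8; β=1, v≡4 (mod 19); (8|19)=-1, (4|19)=+1; sign (−1)^0·-1^1·+1^2 = -1.
(a,b)_29: α=2, u≡9; β=1, v≡7 (mod 29); (9|29)=+1, (7|29)=+1; sign (−1)^0·+1^1·+1^2 = +1.
(a,b)_17: α=2, u≡5; β=1, v≡16 (mod 17); (5|17)=-1, (16|17)=+1; sign (−1)^0·-1^1·+1^2 = -1.
(a,b)_3: α=0, u≡1; β=-2, v≡1 (mod 3); (1|3)=+1, (1|3)=+1; sign (−1)^0·+1^-2·+1^0 = +1.
(a,b)_7: α=-2, u≡4; β=2, v≡1 (mod 7); (4|7)=+1, (1|7)=+1; sign (−1)^0·+1^2·+1^-2 = +1.
(a,b)_2: α=-10, β=-8; u≡3, v≡5 (mod 8); ε(u)ε(v)=1·0, αω(v)=-10·1, βω(u)=-8·1; sum ≡ 0  ⇒  +1.
(a,b)_13: α=2, u≡6; β=0, v≡9 (mod 13); (6|13)=-1, (9|13)=+1; sign (−1)^0·-1^0·+1^2 = +1.
|Ram(-5, -46835)| = 4, even; anisotropic at {5, 17, 19, ∞}.

[5, 17, 19, inf]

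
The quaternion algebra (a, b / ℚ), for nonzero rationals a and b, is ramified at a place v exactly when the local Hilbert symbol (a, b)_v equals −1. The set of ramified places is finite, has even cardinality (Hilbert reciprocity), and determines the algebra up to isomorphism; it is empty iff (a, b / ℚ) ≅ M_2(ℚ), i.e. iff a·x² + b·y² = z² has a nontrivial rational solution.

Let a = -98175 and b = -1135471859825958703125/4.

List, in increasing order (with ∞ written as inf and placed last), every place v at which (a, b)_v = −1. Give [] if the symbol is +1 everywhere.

Mod squares: a ≡ -3927, b ≡ -14973. Check v ∈ {∞, 2, 3, 5, 7, 11, 17, 23, 31}.
v=17: a=17^1·(≡5), b=17^4·(≡13) mod 17; (5|17)=-1, (13|17)=+1; (−1)^{1·4·8}·(-1)^4·(+1)^1 = +1.
v=11: a=11^1·(≡7), b=11^4·(≡1) mod 11; (7|11)=-1, (1|11)=+1; (−1)^{1·4·5}·(-1)^4·(+1)^1 = +1.
v=7: a=7^1·(≡3), b=7^3·(≡6) mod 7; (3|7)=-1, (6|7)=-1; (−1)^{1·3·3}·(-1)^3·(-1)^1 = -1.
v=2: v_2(a)=0, v_2(b)=-2; units ≡ 1, 3 (mod 8); ε·ε+αω+βω = 0·1+0·1+-2·0 ≡ 0  ⇒  (a,b)_2 = +1.
v=∞: -3927 < 0 and -14973 < 0  ⇒  (a,b)_∞ = -1.
v=31: a=31^0·(≡2), b=31^1·(≡11) mod 31; (2|31)=+1, (11|31)=-1; (−1)^{0·1·15}·(+1)^1·(-1)^0 = +1.
v=5: a=5^2·(≡3), b=5^6·(≡2) mod 5; (3|5)=-1, (2|5)=-1; (−1)^{2·6·2}·(-1)^6·(-1)^2 = +1.
v=23: a=23^0·(≡12), b=23^1·(≡1) mod 23; (12|23)=+1, (1|23)=+1; (−1)^{0·1·11}·(+1)^1·(+1)^0 = +1.
v=3: a=3^1·(≡2), b=3^5·(≡1) mod 3; (2|3)=-1, (1|3)=+1; (−1)^{1·5·1}·(-1)^5·(+1)^1 = +1.
Ram(-3927, -14973) = {7, ∞}; no ℚ_7-point on the conic.

[7, inf]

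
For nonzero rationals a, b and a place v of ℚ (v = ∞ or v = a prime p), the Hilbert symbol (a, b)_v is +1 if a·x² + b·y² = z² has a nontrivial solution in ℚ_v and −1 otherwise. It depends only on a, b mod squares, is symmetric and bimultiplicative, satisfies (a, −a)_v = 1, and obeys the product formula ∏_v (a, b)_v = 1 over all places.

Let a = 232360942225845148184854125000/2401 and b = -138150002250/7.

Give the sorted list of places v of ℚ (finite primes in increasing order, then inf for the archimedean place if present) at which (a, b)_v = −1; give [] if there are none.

[2, 3, 13, 47]

(a, b) ≡ (150306, -4298000070) mod (ℚ^×)²; places V = {2, 3, 5, 7, 13, 19, 41, 43, 47, ∞}.
(a,b)_5: α=6, u≡4; β=3, v≡1 (mod 5); (4|5)=+1, (1|5)=+1; sign (−1)^0·+1^3·+1^6 = +1.
(a,b)_41: α=3, u≡14; β=1, v≡14 (mod 41); (14|41)=-1, (14|41)=-1; sign (−1)^0·-1^1·-1^3 = +1.
(a,b)_∞: sgn(150306)=+, sgn(-4298000070)=−, so +1.
(a,b)_43: α=2, u≡17; β=1, v≡31 (mod 43); (17|43)=+1, (31|43)=+1; sign (−1)^0·+1^1·+1^2 = +1.
(a,b)_2: α=3, β=1; u≡1, v≡5 (mod 8); ε(u)ε(v)=0·0, αω(v)=3·1, βω(u)=1·0; sum ≡ 1  ⇒  -1.
(a,b)_47: α=3, u≡42; β=1, v≡2 (mod 47); (42|47)=+1, (2|47)=+1; sign (−1)^1·+1^1·+1^3 = -1.
(a,b)_19: α=2, u≡16; β=1, v≡14 (mod 19); (16|19)=+1, (14|19)=-1; sign (−1)^0·+1^1·-1^2 = +1.
(a,b)_13: α=3, u≡7; β=1, v≡10 (mod 13); (7|13)=-1, (10|13)=+1; sign (−1)^0·-1^1·+1^3 = -1.
(a,b)_3: α=11, u≡2; β=3, v≡2 (mod 3); (2|3)=-1, (2|3)=-1; sign (−1)^1·-1^3·-1^11 = -1.
(a,b)_7: α=-4, u≡1; β=-1, v≡6 (mod 7); (1|7)=+1, (6|7)=-1; sign (−1)^0·+1^-1·-1^-4 = +1.
|Ram(150306, -4298000070)| = 4, even; anisotropic at {2, 3, 13, 47}.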